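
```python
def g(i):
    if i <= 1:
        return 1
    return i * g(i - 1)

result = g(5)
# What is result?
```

g(5) = 5 * 4 * 3 * 2 * 1 = 120

Answer: 120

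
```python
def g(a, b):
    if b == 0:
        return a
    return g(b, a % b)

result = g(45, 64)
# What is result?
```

g(45, 64) -> g(64, 45) -> g(45, 19) -> g(19, 7) -> g(7, 5) -> g(5, 2) -> g(2, 1) -> g(1, 0) -> 1

Answer: 1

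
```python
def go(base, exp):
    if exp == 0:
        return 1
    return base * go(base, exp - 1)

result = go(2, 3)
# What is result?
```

go(2, 3) = 2 * 2 * 2 = 8

Answer: 8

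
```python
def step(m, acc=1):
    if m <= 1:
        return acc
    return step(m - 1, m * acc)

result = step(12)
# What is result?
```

Accumulator trace (n, acc): (12, 1) -> (11, 12) -> (10, 132) -> (9, 1320) -> (8, 11880) -> (7, 95040) -> (6, 665280) -> (5, 3991680) -> (4, 19958400) -> (3, 79833600) -> (2, 239500800) -> (1, 479001600) -> return 479001600

Answer: 479001600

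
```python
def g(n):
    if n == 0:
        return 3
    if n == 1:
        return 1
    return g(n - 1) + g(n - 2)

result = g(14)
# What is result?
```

Build up from base cases: g(0)=3, g(1)=1, g(2)=4, g(3)=5, g(4)=9, g(5)=14, g(6)=23, ..., g(14)=1076

Answer: 1076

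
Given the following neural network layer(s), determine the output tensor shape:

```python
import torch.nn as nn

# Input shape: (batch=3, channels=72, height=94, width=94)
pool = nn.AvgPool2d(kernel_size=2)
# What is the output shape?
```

Input: (3, 72, 94, 94) -> Output: (3, 72, 47, 47)

Answer: (3, 72, 47, 47)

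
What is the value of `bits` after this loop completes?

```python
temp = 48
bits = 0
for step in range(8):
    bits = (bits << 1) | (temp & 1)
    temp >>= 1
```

Reverse lowest 8 bits of 48
`bits` takes the values: 0 → 1 → 3 → 6 → 12

Answer: 12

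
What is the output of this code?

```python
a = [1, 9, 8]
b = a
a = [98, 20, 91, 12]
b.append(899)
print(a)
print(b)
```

Key concept: rebinding vs mutation: a is rebound to a new list, b still points at the original.
Step by step:
`a = [1, 9, 8]` → a = [1, 9, 8]
`b = a` → b = [1, 9, 8] (same object as a)
`a = [98, 20, 91, 12]` → a = [98, 20, 91, 12]
`b.append(899)` → b = [1, 9, 8, 899]
`print(a)` → prints [98, 20, 91, 12]
`print(b)` → prints [1, 9, 8, 899]

Answer:
[98, 20, 91, 12]
[1, 9, 8, 899]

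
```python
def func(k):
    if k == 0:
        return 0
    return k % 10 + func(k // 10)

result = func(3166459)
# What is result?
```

Sum of digits of 3166459: 9 + 5 + 4 + 6 + 6 + 1 + 3 = 34

Answer: 34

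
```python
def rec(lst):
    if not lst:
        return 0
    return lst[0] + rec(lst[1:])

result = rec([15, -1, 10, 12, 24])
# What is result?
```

15 + (-1) + 10 + 12 + 24 + 0 = 60

Answer: 60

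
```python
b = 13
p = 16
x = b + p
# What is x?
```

Trace:
`b = 13` → b = 13
`p = 16` → p = 16
`x = b + p` → x = 29
So x = 29

Answer: 29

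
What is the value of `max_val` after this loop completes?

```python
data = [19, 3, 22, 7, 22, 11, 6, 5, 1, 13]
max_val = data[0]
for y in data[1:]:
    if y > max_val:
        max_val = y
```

Maximum of [19, 3, 22, 7, 22, 11, 6, 5, 1, 13]
`max_val` takes the values: 19 → 22

Answer: 22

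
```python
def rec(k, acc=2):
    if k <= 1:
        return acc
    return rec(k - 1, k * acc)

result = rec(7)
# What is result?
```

Accumulator trace (n, acc): (7, 2) -> (6, 14) -> (5, 84) -> (4, 420) -> (3, 1680) -> (2, 5040) -> (1, 10080) -> return 10080

Answer: 10080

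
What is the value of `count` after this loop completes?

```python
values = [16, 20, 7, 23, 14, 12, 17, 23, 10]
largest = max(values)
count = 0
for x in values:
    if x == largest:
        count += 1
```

Count of max value 23 in [16, 20, 7, 23, 14, 12, 17, 23, 10]
`count` takes the values: 0 → 1 → 2

Answer: 2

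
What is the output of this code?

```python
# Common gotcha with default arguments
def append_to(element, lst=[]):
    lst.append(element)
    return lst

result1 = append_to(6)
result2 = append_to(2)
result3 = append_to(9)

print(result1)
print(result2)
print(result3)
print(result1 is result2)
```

Key concept: mutable default argument gotcha.
Step by step:
`result1 = append_to(6)` → result1 = [6]
`result2 = append_to(2)` → result1 = [6, 2] (same object as result2); result2 = [6, 2] (same object as result1)
`result3 = append_to(9)` → result1 = [6, 2, 9] (same object as result2, result3); result2 = [6, 2, 9] (same object as result1, result3); result3 = [6, 2, 9] (same object as result1, result2)
`print(result1)` → prints [6, 2, 9]
`print(result2)` → prints [6, 2, 9]
`print(result3)` → prints [6, 2, 9]
`print(result1 is result2)` → prints True

Answer:
[6, 2, 9]
[6, 2, 9]
[6, 2, 9]
True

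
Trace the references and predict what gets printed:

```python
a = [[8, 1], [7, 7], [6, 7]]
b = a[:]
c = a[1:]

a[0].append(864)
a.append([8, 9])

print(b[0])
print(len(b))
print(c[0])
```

Key concept: slice with nested mutation.
Step by step:
`a = [[8, 1], [7, 7], [6, 7]]` → a = [[8, 1], [7, 7], [6, 7]]
`b = a[:]` → b = [[8, 1], [7, 7], [6, 7]]
`c = a[1:]` → c = [[7, 7], [6, 7]]
`a[0].append(864)` → a = [[8, 1, 864], [7, 7], [6, 7]]; b = [[8, 1, 864], [7, 7], [6, 7]]
`a.append([8, 9])` → a = [[8, 1, 864], [7, 7], [6, 7], [8, 9]]
`print(b[0])` → prints [8, 1, 864]
`print(len(b))` → prints 3
`print(c[0])` → prints [7, 7]

Answer:
[8, 1, 864]
3
[7, 7]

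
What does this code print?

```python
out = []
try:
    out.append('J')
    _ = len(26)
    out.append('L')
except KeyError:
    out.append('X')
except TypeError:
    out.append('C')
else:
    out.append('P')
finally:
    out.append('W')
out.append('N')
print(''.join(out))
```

Execution trace: 'J' (try body) → 'C' (except TypeError) → 'W' (finally) → 'N' (after the try/except). Output: JCWN

Answer: JCWN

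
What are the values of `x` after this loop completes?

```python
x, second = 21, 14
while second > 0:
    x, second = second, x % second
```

GCD of 21 and 14
`x` takes the values: 21 → 14 → 7

Answer: 7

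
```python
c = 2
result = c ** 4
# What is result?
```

Trace:
`c = 2` → c = 2
`result = c ** 4` → result = 16
So result = 16

Answer: 16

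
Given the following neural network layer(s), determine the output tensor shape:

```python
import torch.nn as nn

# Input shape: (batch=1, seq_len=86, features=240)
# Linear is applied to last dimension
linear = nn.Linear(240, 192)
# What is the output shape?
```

Input: (1, 86, 240) -> Output: (1, 86, 192)

Answer: (1, 86, 192)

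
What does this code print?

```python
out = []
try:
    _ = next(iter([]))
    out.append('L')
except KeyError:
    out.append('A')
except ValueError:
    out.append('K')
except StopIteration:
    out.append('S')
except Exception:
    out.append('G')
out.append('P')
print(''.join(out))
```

Execution trace: 'S' (except StopIteration) → 'P' (after the try/except). Output: SP

Answer: SP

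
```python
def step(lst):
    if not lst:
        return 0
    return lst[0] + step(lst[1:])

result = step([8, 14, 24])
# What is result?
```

8 + 14 + 24 + 0 = 46

Answer: 46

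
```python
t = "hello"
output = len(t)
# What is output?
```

Trace:
`t = "hello"` → t = 'hello'
`output = len(t)` → output = 5
So output = 5

Answer: 5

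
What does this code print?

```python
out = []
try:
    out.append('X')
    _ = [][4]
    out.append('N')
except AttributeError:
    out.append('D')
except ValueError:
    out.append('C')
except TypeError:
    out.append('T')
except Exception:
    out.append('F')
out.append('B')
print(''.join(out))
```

Execution trace: 'X' (try body) → 'F' (except Exception) → 'B' (after the try/except). Output: XFB

Answer: XFB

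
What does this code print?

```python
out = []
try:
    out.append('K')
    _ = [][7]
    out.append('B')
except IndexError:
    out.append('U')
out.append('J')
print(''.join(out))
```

Execution trace: 'K' (try body) → 'U' (except IndexError) → 'J' (after the try/except). Output: KUJ

Answer: KUJ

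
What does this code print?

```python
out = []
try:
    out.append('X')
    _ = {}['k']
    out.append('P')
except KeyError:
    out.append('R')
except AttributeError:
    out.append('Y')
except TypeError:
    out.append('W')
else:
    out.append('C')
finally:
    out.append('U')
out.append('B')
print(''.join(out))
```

Execution trace: 'X' (try body) → 'R' (except KeyError) → 'U' (finally) → 'B' (after the try/except). Output: XRUB

Answer: XRUB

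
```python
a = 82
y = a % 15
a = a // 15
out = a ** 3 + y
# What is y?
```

Trace:
`a = 82` → a = 82
`y = a % 15` → y = 7
`a = a // 15` → a = 5
`out = a ** 3 + y` → out = 132
So y = 7

Answer: 7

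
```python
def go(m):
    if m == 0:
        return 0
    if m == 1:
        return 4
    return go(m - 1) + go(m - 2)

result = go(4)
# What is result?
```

Build up from base cases: go(0)=0, go(1)=4, go(2)=4, go(3)=8, go(4)=12

Answer: 12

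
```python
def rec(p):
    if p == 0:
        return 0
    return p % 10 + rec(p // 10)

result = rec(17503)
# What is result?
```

Sum of digits of 17503: 3 + 0 + 5 + 7 + 1 = 16

Answer: 16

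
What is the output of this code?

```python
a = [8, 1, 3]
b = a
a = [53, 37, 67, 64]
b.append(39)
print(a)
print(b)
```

Key concept: rebinding vs mutation: a is rebound to a new list, b still points at the original.
Step by step:
`a = [8, 1, 3]` → a = [8, 1, 3]
`b = a` → b = [8, 1, 3] (same object as a)
`a = [53, 37, 67, 64]` → a = [53, 37, 67, 64]
`b.append(39)` → b = [8, 1, 3, 39]
`print(a)` → prints [53, 37, 67, 64]
`print(b)` → prints [8, 1, 3, 39]

Answer:
[53, 37, 67, 64]
[8, 1, 3, 39]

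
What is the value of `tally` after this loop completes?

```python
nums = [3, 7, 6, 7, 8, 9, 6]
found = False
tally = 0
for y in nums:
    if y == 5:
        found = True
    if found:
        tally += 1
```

Count elements after first 5 in [3, 7, 6, 7, 8, 9, 6]
`tally` takes the values: 0

Answer: 0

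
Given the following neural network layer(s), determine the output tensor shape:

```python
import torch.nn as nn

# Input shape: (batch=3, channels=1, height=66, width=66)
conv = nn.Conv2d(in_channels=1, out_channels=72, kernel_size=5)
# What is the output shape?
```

Input: (3, 1, 66, 66) -> Output: (3, 72, 62, 62)

Answer: (3, 72, 62, 62)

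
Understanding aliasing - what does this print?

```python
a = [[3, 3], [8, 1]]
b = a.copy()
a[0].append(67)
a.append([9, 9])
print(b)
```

Key concept: shallow copy with nested lists.
Step by step:
`a = [[3, 3], [8, 1]]` → a = [[3, 3], [8, 1]]
`b = a.copy()` → b = [[3, 3], [8, 1]]
`a[0].append(67)` → a = [[3, 3, 67], [8, 1]]; b = [[3, 3, 67], [8, 1]]
`a.append([9, 9])` → a = [[3, 3, 67], [8, 1], [9, 9]]
`print(b)` → prints [[3, 3, 67], [8, 1]]

Answer: [[3, 3, 67], [8, 1]]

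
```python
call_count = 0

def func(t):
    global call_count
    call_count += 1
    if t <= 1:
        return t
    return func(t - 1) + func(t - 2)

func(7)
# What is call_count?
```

Calls(t) = 1 + Calls(t-1) + Calls(t-2); Calls(0)=Calls(1)=1. For t=7 this gives 41.

Answer: 41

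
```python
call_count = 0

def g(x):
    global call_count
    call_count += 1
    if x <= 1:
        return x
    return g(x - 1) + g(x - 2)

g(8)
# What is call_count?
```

Calls(x) = 1 + Calls(x-1) + Calls(x-2); Calls(0)=Calls(1)=1. For x=8 this gives 67.

Answer: 67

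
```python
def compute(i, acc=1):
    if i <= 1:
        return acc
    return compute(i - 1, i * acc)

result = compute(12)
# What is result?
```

Accumulator trace (n, acc): (12, 1) -> (11, 12) -> (10, 132) -> (9, 1320) -> (8, 11880) -> (7, 95040) -> (6, 665280) -> (5, 3991680) -> (4, 19958400) -> (3, 79833600) -> (2, 239500800) -> (1, 479001600) -> return 479001600

Answer: 479001600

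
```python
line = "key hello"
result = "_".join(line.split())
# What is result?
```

Trace:
`line = "key hello"` → line = 'key hello'
`result = "_".join(line.split())` → result = 'key_hello'
So result = 'key_hello'

Answer: 'key_hello'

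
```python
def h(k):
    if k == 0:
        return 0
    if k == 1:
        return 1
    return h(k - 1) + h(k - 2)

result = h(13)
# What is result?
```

Build up from base cases: h(0)=0, h(1)=1, h(2)=1, h(3)=2, h(4)=3, h(5)=5, h(6)=8, ..., h(13)=233

Answer: 233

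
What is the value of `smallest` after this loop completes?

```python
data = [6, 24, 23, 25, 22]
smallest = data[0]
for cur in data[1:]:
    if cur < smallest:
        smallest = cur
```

Minimum of [6, 24, 23, 25, 22]
`smallest` takes the values: 6

Answer: 6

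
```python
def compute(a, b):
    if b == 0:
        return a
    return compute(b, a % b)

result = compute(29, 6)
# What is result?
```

compute(29, 6) -> compute(6, 5) -> compute(5, 1) -> compute(1, 0) -> 1

Answer: 1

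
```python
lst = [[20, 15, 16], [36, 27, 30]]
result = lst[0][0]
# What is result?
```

Trace:
`lst = [[20, 15, 16], [36, 27, 30]]` → lst = [[20, 15, 16], [36, 27, 30]]
`result = lst[0][0]` → result = 20
So result = 20

Answer: 20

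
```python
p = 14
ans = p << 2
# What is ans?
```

Trace:
`p = 14` → p = 14
`ans = p << 2` → ans = 56
So ans = 56

Answer: 56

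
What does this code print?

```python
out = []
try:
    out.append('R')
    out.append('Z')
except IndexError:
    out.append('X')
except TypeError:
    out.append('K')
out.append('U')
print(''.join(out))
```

Execution trace: 'R' (try body) → 'Z' (try body, no exception) → 'U' (after the try/except). Output: RZU

Answer: RZU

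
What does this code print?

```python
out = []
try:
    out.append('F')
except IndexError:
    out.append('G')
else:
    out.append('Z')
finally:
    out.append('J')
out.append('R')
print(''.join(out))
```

Execution trace: 'F' (try body, no exception) → 'Z' (else) → 'J' (finally) → 'R' (after the try/except). Output: FZJR

Answer: FZJR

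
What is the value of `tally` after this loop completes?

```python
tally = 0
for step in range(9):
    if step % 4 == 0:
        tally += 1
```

Count numbers divisible by 4 in range(9)
`tally` takes the values: 0 → 1 → 2 → 3

Answer: 3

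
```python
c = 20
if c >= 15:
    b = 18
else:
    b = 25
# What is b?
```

Trace:
`c = 20` → c = 20
`if c >= 15: ...` → c >= 15 is True → b = 18
So b = 18

Answer: 18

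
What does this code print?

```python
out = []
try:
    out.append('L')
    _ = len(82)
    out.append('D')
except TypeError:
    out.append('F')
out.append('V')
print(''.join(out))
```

Execution trace: 'L' (try body) → 'F' (except TypeError) → 'V' (after the try/except). Output: LFV

Answer: LFV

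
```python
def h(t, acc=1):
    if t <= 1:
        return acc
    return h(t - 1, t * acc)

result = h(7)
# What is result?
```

Accumulator trace (n, acc): (7, 1) -> (6, 7) -> (5, 42) -> (4, 210) -> (3, 840) -> (2, 2520) -> (1, 5040) -> return 5040

Answer: 5040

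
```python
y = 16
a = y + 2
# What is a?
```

Trace:
`y = 16` → y = 16
`a = y + 2` → a = 18
So a = 18

Answer: 18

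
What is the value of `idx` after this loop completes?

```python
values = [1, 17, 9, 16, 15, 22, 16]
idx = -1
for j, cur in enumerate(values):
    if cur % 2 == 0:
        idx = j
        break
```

First even number index in [1, 17, 9, 16, 15, 22, 16]
`idx` takes the values: -1 → 3

Answer: 3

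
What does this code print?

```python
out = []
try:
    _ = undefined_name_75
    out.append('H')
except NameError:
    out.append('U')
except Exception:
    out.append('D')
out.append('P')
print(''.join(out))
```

Execution trace: 'U' (except NameError) → 'P' (after the try/except). Output: UP

Answer: UP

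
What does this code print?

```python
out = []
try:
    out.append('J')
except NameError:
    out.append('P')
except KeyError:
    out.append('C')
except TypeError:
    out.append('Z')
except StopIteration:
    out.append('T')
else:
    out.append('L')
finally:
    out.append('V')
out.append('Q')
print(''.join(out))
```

Execution trace: 'J' (try body, no exception) → 'L' (else) → 'V' (finally) → 'Q' (after the try/except). Output: JLVQ

Answer: JLVQ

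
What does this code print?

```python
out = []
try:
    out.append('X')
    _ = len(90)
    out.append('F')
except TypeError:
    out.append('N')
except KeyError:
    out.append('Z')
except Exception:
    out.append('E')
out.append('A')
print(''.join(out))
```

Execution trace: 'X' (try body) → 'N' (except TypeError) → 'A' (after the try/except). Output: XNA

Answer: XNA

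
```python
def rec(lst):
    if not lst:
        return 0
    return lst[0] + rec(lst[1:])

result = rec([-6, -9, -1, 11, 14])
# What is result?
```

(-6) + (-9) + (-1) + 11 + 14 + 0 = 9

Answer: 9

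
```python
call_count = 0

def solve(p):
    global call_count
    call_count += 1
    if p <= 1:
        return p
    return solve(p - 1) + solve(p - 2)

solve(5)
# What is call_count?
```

Calls(p) = 1 + Calls(p-1) + Calls(p-2); Calls(0)=Calls(1)=1. For p=5 this gives 15.

Answer: 15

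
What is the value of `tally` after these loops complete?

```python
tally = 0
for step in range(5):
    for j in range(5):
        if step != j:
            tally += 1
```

5² - 5 (exclude diagonal)
`tally` takes the values: 0 → 1 → 2 → 3 → 4 → 5 → 6 → 7 → 8 → 9 → 10 → 11 → 12 → 13 → 14 → 15 → 16 → 17 → 18 → 19 → 20

Answer: 20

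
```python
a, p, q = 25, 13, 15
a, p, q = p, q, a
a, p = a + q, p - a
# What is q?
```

Trace:
`a, p, q = 25, 13, 15` → a = 25; p = 13; q = 15
`a, p, q = p, q, a` → a = 13; p = 15; q = 25
`a, p = a + q, p - a` → a = 38; p = 2
So q = 25

Answer: 25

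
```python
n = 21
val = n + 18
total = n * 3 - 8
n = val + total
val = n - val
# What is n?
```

Trace:
`n = 21` → n = 21
`val = n + 18` → val = 39
`total = n * 3 - 8` → total = 55
`n = val + total` → n = 94
`val = n - val` → val = 55
So n = 94

Answer: 94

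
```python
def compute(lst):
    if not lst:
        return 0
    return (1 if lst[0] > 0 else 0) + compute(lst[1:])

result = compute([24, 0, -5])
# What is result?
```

Count of positive elements in [24, 0, -5] = 1

Answer: 1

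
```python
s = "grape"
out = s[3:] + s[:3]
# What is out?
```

Trace:
`s = "grape"` → s = 'grape'
`out = s[3:] + s[:3]` → out = 'pegra'
So out = 'pegra'

Answer: 'pegra'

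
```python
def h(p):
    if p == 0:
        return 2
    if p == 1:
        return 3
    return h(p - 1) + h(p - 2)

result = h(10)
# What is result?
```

Build up from base cases: h(0)=2, h(1)=3, h(2)=5, h(3)=8, h(4)=13, h(5)=21, h(6)=34, ..., h(10)=233

Answer: 233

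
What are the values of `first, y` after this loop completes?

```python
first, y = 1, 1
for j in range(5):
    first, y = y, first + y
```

Fibonacci: after 5 iterations
`first, y` takes the values: (1, 1) → (1, 2) → (2, 3) → (3, 5) → (5, 8) → (8, 13)

Answer: 8, 13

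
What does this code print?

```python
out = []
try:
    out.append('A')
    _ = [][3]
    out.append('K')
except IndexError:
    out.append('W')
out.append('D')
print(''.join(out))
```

Execution trace: 'A' (try body) → 'W' (except IndexError) → 'D' (after the try/except). Output: AWD

Answer: AWD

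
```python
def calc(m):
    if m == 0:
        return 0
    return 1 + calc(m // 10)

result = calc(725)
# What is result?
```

Count of digits of 725: 3

Answer: 3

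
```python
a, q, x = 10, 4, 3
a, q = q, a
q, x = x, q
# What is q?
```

Trace:
`a, q, x = 10, 4, 3` → a = 10; q = 4; x = 3
`a, q = q, a` → a = 4; q = 10
`q, x = x, q` → q = 3; x = 10
So q = 3

Answer: 3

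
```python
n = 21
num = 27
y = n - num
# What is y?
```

Trace:
`n = 21` → n = 21
`num = 27` → num = 27
`y = n - num` → y = -6
So y = -6

Answer: -6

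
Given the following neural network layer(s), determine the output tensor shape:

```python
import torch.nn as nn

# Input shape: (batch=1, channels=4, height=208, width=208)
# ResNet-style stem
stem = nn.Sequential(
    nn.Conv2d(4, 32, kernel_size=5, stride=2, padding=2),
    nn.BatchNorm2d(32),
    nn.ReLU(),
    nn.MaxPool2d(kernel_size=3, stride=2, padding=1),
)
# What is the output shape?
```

Input: (1, 4, 208, 208) -> after Conv2d 5x5 stride=2: (1, 32, 104, 104) -> Output: (1, 32, 52, 52)

Answer: (1, 32, 52, 52)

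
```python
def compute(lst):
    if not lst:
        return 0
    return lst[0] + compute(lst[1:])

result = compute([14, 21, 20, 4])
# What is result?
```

14 + 21 + 20 + 4 + 0 = 59

Answer: 59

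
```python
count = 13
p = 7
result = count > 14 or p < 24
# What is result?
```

Trace:
`count = 13` → count = 13
`p = 7` → p = 7
`result = count > 14 or p < 24` → result = True
So result = True

Answer: True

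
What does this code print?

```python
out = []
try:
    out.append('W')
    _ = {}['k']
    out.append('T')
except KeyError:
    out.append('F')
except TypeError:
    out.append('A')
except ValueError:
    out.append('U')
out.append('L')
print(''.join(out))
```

Execution trace: 'W' (try body) → 'F' (except KeyError) → 'L' (after the try/except). Output: WFL

Answer: WFL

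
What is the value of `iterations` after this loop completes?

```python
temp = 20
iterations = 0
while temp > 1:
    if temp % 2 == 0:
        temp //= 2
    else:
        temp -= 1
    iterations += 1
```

Steps to reduce 20 to 1
`iterations` takes the values: 0 → 1 → 2 → 3 → 4 → 5

Answer: 5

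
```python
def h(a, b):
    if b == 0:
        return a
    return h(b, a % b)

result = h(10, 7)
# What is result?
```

h(10, 7) -> h(7, 3) -> h(3, 1) -> h(1, 0) -> 1

Answer: 1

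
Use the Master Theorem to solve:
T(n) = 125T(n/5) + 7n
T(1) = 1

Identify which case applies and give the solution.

a=125, b=5, f(n)=7n. log_5(125) = 3. Since c=1 < 3, Case 1 applies: T(n) = Θ(n^log_b(a)) = O(n^3).

Answer: O(n^3) - Case 1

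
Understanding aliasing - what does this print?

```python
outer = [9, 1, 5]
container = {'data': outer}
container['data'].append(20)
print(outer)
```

Key concept: dict holds reference to list.
Step by step:
`outer = [9, 1, 5]` → outer = [9, 1, 5]
`container = {'data': outer}` → container = {'data': [9, 1, 5]}
`container['data'].append(20)` → outer = [9, 1, 5, 20]; container = {'data': [9, 1, 5, 20]}
`print(outer)` → prints [9, 1, 5, 20]

Answer: [9, 1, 5, 20]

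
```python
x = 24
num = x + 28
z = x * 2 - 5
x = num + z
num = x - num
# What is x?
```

Trace:
`x = 24` → x = 24
`num = x + 28` → num = 52
`z = x * 2 - 5` → z = 43
`x = num + z` → x = 95
`num = x - num` → num = 43
So x = 95

Answer: 95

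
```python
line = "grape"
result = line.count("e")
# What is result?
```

Trace:
`line = "grape"` → line = 'grape'
`result = line.count("e")` → result = 1
So result = 1

Answer: 1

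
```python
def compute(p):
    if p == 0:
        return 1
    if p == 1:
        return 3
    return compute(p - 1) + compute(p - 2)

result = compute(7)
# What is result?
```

Build up from base cases: compute(0)=1, compute(1)=3, compute(2)=4, compute(3)=7, compute(4)=11, compute(5)=18, compute(6)=29, ..., compute(7)=47

Answer: 47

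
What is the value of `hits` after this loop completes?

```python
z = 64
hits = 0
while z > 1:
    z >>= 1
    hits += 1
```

Count right shifts until 1
`hits` takes the values: 0 → 1 → 2 → 3 → 4 → 5 → 6

Answer: 6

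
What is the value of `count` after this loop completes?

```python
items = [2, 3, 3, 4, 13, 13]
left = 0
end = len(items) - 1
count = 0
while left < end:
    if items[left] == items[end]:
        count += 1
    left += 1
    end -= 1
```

Count matching pairs from ends
`count` takes the values: 0

Answer: 0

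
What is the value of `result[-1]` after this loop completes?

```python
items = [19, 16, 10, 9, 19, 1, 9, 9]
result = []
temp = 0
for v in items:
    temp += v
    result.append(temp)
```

Cumulative sum ends at 92
`result` takes the values: [] → [19] → [19, 35] → [19, 35, 45] → [19, 35, 45, 54] → [19, 35, 45, 54, 73] → [19, 35, 45, 54, 73, 74] → [19, 35, 45, 54, 73, 74, 83] → [19, 35, 45, 54, 73, 74, 83, 92]
So `result[-1]` = 92

Answer: 92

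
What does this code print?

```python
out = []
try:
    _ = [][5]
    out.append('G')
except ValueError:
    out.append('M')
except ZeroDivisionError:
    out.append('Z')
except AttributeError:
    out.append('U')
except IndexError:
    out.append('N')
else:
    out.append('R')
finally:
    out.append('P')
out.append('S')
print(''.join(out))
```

Execution trace: 'N' (except IndexError) → 'P' (finally) → 'S' (after the try/except). Output: NPS

Answer: NPS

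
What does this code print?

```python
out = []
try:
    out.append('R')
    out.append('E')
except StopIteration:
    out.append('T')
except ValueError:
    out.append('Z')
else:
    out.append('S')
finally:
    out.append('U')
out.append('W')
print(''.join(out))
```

Execution trace: 'R' (try body) → 'E' (try body, no exception) → 'S' (else) → 'U' (finally) → 'W' (after the try/except). Output: RESUW

Answer: RESUW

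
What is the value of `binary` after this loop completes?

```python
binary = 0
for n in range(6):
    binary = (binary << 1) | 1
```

Build 6 consecutive 1-bits: 0b111111
`binary` takes the values: 0 → 1 → 3 → 7 → 15 → 31 → 63

Answer: 63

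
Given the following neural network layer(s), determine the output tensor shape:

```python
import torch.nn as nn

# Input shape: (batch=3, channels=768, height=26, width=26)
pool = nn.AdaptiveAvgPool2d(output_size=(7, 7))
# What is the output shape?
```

Input: (3, 768, 26, 26) -> Output: (3, 768, 7, 7)

Answer: (3, 768, 7, 7)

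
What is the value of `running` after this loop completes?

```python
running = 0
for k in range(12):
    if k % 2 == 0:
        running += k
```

Sum of even numbers 0 to 11
`running` takes the values: 0 → 2 → 6 → 12 → 20 → 30

Answer: 30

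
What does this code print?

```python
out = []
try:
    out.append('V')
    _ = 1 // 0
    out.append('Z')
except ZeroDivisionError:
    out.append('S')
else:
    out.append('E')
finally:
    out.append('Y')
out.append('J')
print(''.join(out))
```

Execution trace: 'V' (try body) → 'S' (except ZeroDivisionError) → 'Y' (finally) → 'J' (after the try/except). Output: VSYJ

Answer: VSYJ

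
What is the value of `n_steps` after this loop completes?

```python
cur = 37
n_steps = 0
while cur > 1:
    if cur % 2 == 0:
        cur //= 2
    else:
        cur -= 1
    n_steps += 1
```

Steps to reduce 37 to 1
`n_steps` takes the values: 0 → 1 → 2 → 3 → 4 → 5 → 6 → 7

Answer: 7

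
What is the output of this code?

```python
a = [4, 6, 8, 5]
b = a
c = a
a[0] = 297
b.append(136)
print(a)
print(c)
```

Key concept: multiple aliases.
Step by step:
`a = [4, 6, 8, 5]` → a = [4, 6, 8, 5]
`b = a` → b = [4, 6, 8, 5] (same object as a)
`c = a` → c = [4, 6, 8, 5] (same object as a, b)
`a[0] = 297` → a = [297, 6, 8, 5] (same object as b, c); b = [297, 6, 8, 5] (same object as a, c); c = [297, 6, 8, 5] (same object as a, b)
`b.append(136)` → a = [297, 6, 8, 5, 136] (same object as b, c); b = [297, 6, 8, 5, 136] (same object as a, c); c = [297, 6, 8, 5, 136] (same object as a, b)
`print(a)` → prints [297, 6, 8, 5, 136]
`print(c)` → prints [297, 6, 8, 5, 136]

Answer:
[297, 6, 8, 5, 136]
[297, 6, 8, 5, 136]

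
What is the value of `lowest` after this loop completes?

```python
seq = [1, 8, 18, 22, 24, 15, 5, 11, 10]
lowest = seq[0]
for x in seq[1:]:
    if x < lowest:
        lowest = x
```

Minimum of [1, 8, 18, 22, 24, 15, 5, 11, 10]
`lowest` takes the values: 1

Answer: 1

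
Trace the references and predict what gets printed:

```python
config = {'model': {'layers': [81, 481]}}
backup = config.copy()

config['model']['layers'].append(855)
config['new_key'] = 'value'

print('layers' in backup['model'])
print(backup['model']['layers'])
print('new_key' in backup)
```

Key concept: shallow copy gotcha with nested dict.
Step by step:
`config = {'model': {'layers': [81, 481]}}` → config = {'model': {'layers': [81, 481]}}
`backup = config.copy()` → backup = {'model': {'layers': [81, 481]}}
`config['model']['layers'].append(855)` → config = {'model': {'layers': [81, 481, 855]}}; backup = {'model': {'layers': [81, 481, 855]}}
`config['new_key'] = 'value'` → config = {'model': {'layers': [81, 481, 855]}, 'new_key': 'value'}
`print('layers' in backup['model'])` → prints True
`print(backup['model']['layers'])` → prints [81, 481, 855]
`print('new_key' in backup)` → prints False

Answer:
True
[81, 481, 855]
False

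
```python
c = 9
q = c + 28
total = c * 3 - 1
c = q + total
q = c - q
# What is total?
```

Trace:
`c = 9` → c = 9
`q = c + 28` → q = 37
`total = c * 3 - 1` → total = 26
`c = q + total` → c = 63
`q = c - q` → q = 26
So total = 26

Answer: 26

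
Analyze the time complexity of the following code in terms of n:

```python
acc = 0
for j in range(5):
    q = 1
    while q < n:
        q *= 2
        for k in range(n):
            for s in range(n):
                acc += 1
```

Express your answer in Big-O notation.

Each loop level contributes: 1 × log n × n × n. Multiplying the contributions gives O(n^2 log n).

Answer: O(n^2 log n)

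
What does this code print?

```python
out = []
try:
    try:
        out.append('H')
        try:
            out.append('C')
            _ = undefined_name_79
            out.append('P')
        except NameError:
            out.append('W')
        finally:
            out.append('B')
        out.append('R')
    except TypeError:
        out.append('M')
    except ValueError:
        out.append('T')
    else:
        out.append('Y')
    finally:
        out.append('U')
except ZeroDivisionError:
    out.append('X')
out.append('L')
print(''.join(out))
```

Execution trace: 'H' (try body) → 'C' (inner try body) → 'W' (inner except NameError) → 'B' (inner finally) → 'R' (try body, no exception) → 'Y' (else) → 'U' (finally) → 'L' (after the try/except). Output: HCWBRYUL

Answer: HCWBRYUL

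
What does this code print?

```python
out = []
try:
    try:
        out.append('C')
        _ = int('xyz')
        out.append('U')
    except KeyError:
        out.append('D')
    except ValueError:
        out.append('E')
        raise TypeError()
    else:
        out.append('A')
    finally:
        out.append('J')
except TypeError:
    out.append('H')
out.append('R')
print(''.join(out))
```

Execution trace: 'C' (try body) → 'E' (except ValueError) → 'J' (finally) → 'H' (outer except TypeError) → 'R' (after the try/except). Output: CEJHR

Answer: CEJHR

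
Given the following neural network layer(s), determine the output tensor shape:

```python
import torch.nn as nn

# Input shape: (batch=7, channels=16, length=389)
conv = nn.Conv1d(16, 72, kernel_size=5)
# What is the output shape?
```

Input: (7, 16, 389) -> Output: (7, 72, 385)

Answer: (7, 72, 385)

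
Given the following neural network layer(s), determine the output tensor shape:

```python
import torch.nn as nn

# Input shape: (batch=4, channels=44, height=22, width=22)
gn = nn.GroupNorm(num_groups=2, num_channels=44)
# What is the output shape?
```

Input: (4, 44, 22, 22) -> Output: (4, 44, 22, 22)

Answer: (4, 44, 22, 22)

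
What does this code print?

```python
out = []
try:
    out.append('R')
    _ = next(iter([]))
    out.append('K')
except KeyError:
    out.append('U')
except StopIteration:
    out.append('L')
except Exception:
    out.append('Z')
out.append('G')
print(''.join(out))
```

Execution trace: 'R' (try body) → 'L' (except StopIteration) → 'G' (after the try/except). Output: RLG

Answer: RLG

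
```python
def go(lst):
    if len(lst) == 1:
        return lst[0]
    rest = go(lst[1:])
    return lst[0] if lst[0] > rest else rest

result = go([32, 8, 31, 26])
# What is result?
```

Recursive max over [32, 8, 31, 26] = 32

Answer: 32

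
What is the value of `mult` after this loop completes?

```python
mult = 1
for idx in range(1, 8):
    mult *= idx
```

7! = 5040
`mult` takes the values: 1 → 2 → 6 → 24 → 120 → 720 → 5040

Answer: 5040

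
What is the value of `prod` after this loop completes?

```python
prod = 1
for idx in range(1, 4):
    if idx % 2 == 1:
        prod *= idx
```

Product of odd numbers 1 to 3
`prod` takes the values: 1 → 3

Answer: 3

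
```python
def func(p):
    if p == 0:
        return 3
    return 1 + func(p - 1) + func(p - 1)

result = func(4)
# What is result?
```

func(p) = 1 + 2·func(p-1), func(0)=3. Closed form: (3+1)·2^4 - 1 = 63.

Answer: 63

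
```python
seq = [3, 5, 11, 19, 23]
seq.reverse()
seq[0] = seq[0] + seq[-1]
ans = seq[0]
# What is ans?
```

Trace:
`seq = [3, 5, 11, 19, 23]` → seq = [3, 5, 11, 19, 23]
`seq.reverse()` → seq = [23, 19, 11, 5, 3]
`seq[0] = seq[0] + seq[-1]` → seq = [26, 19, 11, 5, 3]
`ans = seq[0]` → ans = 26
So ans = 26

Answer: 26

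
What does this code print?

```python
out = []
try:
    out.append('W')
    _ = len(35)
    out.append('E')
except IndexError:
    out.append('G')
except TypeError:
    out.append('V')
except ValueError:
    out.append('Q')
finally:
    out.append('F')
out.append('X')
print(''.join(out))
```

Execution trace: 'W' (try body) → 'V' (except TypeError) → 'F' (finally) → 'X' (after the try/except). Output: WVFX

Answer: WVFX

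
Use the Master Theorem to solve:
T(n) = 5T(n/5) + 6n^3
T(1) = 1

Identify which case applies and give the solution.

a=5, b=5, f(n)=6n^3. log_5(5) = 1. Since c=3 > 1 and the regularity condition holds (5(n/5)^3 = (5/5^3)n^3 with 5/5^3 < 1), Case 3 applies: T(n) = Θ(f(n)) = O(n^3).

Answer: O(n^3) - Case 3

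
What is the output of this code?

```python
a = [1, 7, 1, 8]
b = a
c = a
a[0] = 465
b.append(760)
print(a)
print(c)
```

Key concept: multiple aliases.
Step by step:
`a = [1, 7, 1, 8]` → a = [1, 7, 1, 8]
`b = a` → b = [1, 7, 1, 8] (same object as a)
`c = a` → c = [1, 7, 1, 8] (same object as a, b)
`a[0] = 465` → a = [465, 7, 1, 8] (same object as b, c); b = [465, 7, 1, 8] (same object as a, c); c = [465, 7, 1, 8] (same object as a, b)
`b.append(760)` → a = [465, 7, 1, 8, 760] (same object as b, c); b = [465, 7, 1, 8, 760] (same object as a, c); c = [465, 7, 1, 8, 760] (same object as a, b)
`print(a)` → prints [465, 7, 1, 8, 760]
`print(c)` → prints [465, 7, 1, 8, 760]

Answer:
[465, 7, 1, 8, 760]
[465, 7, 1, 8, 760]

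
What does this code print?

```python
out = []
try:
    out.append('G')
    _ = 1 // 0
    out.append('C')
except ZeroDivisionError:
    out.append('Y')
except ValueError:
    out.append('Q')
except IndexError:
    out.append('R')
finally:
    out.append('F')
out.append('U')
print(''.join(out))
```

Execution trace: 'G' (try body) → 'Y' (except ZeroDivisionError) → 'F' (finally) → 'U' (after the try/except). Output: GYFU

Answer: GYFU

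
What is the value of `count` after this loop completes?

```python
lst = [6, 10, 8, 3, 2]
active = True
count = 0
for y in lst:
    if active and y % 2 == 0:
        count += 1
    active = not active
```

Count even values at even positions
`count` takes the values: 0 → 1 → 2 → 3

Answer: 3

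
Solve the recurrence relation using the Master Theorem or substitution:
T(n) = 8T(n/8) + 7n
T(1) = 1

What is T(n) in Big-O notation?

By Master Theorem: a=8, b=8, f(n)=7n. Since log_8(8) = 1 and f(n) = Θ(n^1), Case 2 applies. T(n) = O(n log n).

Answer: O(n log n)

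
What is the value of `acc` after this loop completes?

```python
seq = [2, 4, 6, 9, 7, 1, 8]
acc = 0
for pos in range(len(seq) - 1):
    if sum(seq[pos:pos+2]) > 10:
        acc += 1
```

Count windows with sum > 10
`acc` takes the values: 0 → 1 → 2

Answer: 2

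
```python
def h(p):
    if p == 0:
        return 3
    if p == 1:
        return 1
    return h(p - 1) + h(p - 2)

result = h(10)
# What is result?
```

Build up from base cases: h(0)=3, h(1)=1, h(2)=4, h(3)=5, h(4)=9, h(5)=14, h(6)=23, ..., h(10)=157

Answer: 157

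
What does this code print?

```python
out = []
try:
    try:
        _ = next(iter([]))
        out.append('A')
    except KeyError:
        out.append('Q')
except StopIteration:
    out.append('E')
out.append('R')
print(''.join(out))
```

Execution trace: 'E' (outer except StopIteration) → 'R' (after the try/except). Output: ER

Answer: ER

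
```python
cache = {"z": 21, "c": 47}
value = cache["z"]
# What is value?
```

Trace:
`cache = {"z": 21, "c": 47}` → cache = {'z': 21, 'c': 47}
`value = cache["z"]` → value = 21
So value = 21

Answer: 21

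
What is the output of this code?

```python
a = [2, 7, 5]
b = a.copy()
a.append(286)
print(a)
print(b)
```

Key concept: list.copy() creates independent copy.
Step by step:
`a = [2, 7, 5]` → a = [2, 7, 5]
`b = a.copy()` → b = [2, 7, 5]
`a.append(286)` → a = [2, 7, 5, 286]
`print(a)` → prints [2, 7, 5, 286]
`print(b)` → prints [2, 7, 5]

Answer:
[2, 7, 5, 286]
[2, 7, 5]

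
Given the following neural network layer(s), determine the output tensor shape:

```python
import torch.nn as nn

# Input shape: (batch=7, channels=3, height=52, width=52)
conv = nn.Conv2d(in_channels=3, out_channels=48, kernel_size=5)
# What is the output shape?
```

Input: (7, 3, 52, 52) -> Output: (7, 48, 48, 48)

Answer: (7, 48, 48, 48)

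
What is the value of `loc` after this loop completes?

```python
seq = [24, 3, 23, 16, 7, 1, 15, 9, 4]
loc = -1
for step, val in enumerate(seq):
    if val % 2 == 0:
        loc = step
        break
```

First even number index in [24, 3, 23, 16, 7, 1, 15, 9, 4]
`loc` takes the values: -1 → 0

Answer: 0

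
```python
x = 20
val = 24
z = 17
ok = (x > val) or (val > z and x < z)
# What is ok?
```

Trace:
`x = 20` → x = 20
`val = 24` → val = 24
`z = 17` → z = 17
`ok = (x > val) or (val > z and x < z)` → ok = False
So ok = False

Answer: False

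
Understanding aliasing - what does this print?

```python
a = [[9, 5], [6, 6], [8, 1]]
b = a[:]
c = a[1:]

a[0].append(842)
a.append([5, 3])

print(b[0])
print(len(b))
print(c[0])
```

Key concept: slice with nested mutation.
Step by step:
`a = [[9, 5], [6, 6], [8, 1]]` → a = [[9, 5], [6, 6], [8, 1]]
`b = a[:]` → b = [[9, 5], [6, 6], [8, 1]]
`c = a[1:]` → c = [[6, 6], [8, 1]]
`a[0].append(842)` → a = [[9, 5, 842], [6, 6], [8, 1]]; b = [[9, 5, 842], [6, 6], [8, 1]]
`a.append([5, 3])` → a = [[9, 5, 842], [6, 6], [8, 1], [5, 3]]
`print(b[0])` → prints [9, 5, 842]
`print(len(b))` → prints 3
`print(c[0])` → prints [6, 6]

Answer:
[9, 5, 842]
3
[6, 6]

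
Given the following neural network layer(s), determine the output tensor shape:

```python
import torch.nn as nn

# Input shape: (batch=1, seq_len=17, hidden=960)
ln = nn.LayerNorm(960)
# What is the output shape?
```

Input: (1, 17, 960) -> Output: (1, 17, 960)

Answer: (1, 17, 960)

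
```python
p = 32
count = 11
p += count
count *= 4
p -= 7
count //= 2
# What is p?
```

Trace:
`p = 32` → p = 32
`count = 11` → count = 11
`p += count` → p = 43
`count *= 4` → count = 44
`p -= 7` → p = 36
`count //= 2` → count = 22
So p = 36

Answer: 36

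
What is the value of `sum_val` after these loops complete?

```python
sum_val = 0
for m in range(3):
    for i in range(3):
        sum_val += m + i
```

Sum of all m+i for m,i in 3x3
`sum_val` takes the values: 0 → 1 → 3 → 4 → 6 → 9 → 11 → 14 → 18

Answer: 18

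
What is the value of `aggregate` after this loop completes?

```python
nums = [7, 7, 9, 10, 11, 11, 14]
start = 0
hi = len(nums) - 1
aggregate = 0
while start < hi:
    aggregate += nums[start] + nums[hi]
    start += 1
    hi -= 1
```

Sum of pairs from ends
`aggregate` takes the values: 0 → 21 → 39 → 59

Answer: 59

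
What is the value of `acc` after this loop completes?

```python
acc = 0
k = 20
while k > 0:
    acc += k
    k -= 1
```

Sum 20 down to 1
`acc` takes the values: 0 → 20 → 39 → 57 → 74 → 90 → 105 → 119 → 132 → 144 → 155 → 165 → 174 → 182 → 189 → 195 → 200 → 204 → 207 → 209 → 210

Answer: 210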